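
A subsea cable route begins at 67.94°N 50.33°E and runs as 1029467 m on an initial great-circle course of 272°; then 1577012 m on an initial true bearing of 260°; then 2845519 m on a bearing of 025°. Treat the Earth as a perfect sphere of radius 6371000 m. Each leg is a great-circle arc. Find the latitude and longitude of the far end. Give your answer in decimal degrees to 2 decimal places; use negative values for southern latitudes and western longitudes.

Apply the spherical direct solution leg by leg, carrying full precision between legs.
Leg 1: from (67.94°, 50.33°), δ = 1029467/6371000 = 0.161586 rad, θ = 272° → φ = 66.47°, λ = 26.58°.
Leg 2: from (66.47°, 26.58°), δ = 1577012/6371000 = 0.247530 rad, θ = 260° → φ = 60.68°, λ = -2.94°.
Leg 3: from (60.68°, -2.94°), δ = 2845519/6371000 = 0.446636 rad, θ = 25° → φ = 77.98°, λ = 58.27°.

latitude 77.98°, longitude 58.27°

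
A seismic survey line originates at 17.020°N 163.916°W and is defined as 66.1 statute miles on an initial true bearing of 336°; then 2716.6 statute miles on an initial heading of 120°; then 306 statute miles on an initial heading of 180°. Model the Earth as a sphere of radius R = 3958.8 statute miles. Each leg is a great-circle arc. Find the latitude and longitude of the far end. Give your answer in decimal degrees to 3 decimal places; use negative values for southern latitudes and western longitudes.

latitude -8.086°, longitude -130.968°

Apply the spherical direct solution leg by leg, carrying full precision between legs.
Leg 1: from (17.020°, -163.916°), δ = 66.1/3958.8 = 0.016697 rad, θ = 336° → φ = 17.894°, λ = -164.325°.
Leg 2: from (17.894°, -164.325°), δ = 2716.6/3958.8 = 0.686218 rad, θ = 120° → φ = -3.657°, λ = -130.968°.
Leg 3: from (-3.657°, -130.968°), δ = 306/3958.8 = 0.077296 rad, θ = 180° → φ = -8.086°, λ = -130.968°.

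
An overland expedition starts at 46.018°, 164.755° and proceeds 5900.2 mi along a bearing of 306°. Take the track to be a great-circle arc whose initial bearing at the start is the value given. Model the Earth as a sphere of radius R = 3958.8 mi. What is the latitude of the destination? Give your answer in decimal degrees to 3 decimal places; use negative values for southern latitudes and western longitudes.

latitude 27.687°

The arc subtends δ = 5900.2/3958.8 = 1.490401 rad at the centre.
Start latitude φ₁ = 0.803166 rad; initial bearing θ = 5.340708 rad.
sin φ₂ = sin φ₁ cos δ + cos φ₁ sin δ cos θ = (0.719558)(0.080309) + (0.694432)(0.996770)(0.587785) = 0.464645
φ₂ = asin(0.464645) = 0.483234 rad = 27.687°.
Then Δλ = atan2(-0.559993, -0.254031) = -1.996666 rad, from sin θ sin δ cos φ₁ over cos δ − sin φ₁ sin φ₂.
λ₂ = 164.755° + -114.401° = 50.354°.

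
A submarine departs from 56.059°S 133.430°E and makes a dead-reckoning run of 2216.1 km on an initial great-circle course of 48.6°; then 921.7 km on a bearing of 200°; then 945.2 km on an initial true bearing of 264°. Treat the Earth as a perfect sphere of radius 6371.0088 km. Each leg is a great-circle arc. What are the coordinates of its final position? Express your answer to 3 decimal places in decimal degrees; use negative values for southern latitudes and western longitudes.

latitude -48.738°, longitude 136.034°

Apply the spherical direct solution leg by leg, carrying full precision between legs.
Leg 1: from (-56.059°, 133.430°), δ = 2216.1/6371.0088 = 0.347841 rad, θ = 48.6° → φ = -40.849°, λ = 153.186°.
Leg 2: from (-40.849°, 153.186°), δ = 921.7/6371.0088 = 0.144671 rad, θ = 200° → φ = -48.565°, λ = 148.913°.
Leg 3: from (-48.565°, 148.913°), δ = 945.2/6371.0088 = 0.148360 rad, θ = 264° → φ = -48.738°, λ = 136.034°.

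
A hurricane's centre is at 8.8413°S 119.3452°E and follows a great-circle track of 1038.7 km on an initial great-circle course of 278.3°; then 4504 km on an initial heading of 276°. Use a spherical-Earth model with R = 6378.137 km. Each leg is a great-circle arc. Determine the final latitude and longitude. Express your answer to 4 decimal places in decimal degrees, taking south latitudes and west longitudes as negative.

Apply the spherical direct solution leg by leg, carrying full precision between legs.
Leg 1: from (-8.8413°, 119.3452°), δ = 1038.7/6378.137 = 0.162853 rad, θ = 278.3° → φ = -7.3851°, λ = 110.0351°.
Leg 2: from (-7.3851°, 110.0351°), δ = 4504/6378.137 = 0.706162 rad, θ = 276° → φ = -1.7496°, λ = 69.8195°.

latitude -1.7496°, longitude 69.8195°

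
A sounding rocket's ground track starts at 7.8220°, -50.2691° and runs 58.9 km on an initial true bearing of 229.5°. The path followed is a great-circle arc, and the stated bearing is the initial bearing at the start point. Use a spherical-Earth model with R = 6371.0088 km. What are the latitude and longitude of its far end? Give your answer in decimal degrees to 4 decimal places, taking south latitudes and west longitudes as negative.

Angular distance δ = d/R = 58.9 / 6371.0088 = 0.009245 rad.
Start latitude φ₁ = 0.136520 rad; initial bearing θ = 4.005531 rad.
Applying the spherical law of cosines for sides, sin φ₂ = sin φ₁ cos δ + cos φ₁ sin δ cos θ = 0.130142, so φ₂ = 7.4778°.
Δλ = atan2( sin θ sin δ cos φ₁ , cos δ − sin φ₁ sin φ₂ ) = atan2(-0.006964, 0.982245) = -0.007090 rad = -0.4062°.
λ₂ = -50.2691° + -0.4062° = -50.6753°.

latitude 7.4778°, longitude -50.6753°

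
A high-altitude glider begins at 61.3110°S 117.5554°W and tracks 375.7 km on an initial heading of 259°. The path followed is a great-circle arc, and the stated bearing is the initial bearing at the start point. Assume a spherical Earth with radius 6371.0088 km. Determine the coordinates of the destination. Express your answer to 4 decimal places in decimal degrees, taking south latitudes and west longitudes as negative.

δ = 375.7/6371.0088 = 0.058970 rad (3.3787°).
With φ₁ = -61.3110° = -1.070079 rad and θ = 259° = 4.520403 rad:
Applying the spherical law of cosines for sides, sin φ₂ = sin φ₁ cos δ + cos φ₁ sin δ cos θ = -0.881112, so φ₂ = -61.7768°.
Δλ = atan2( sin θ sin δ cos φ₁ , cos δ − sin φ₁ sin φ₂ ) = atan2(-0.027773, 0.225317) = -0.122642 rad = -7.0269°.
Hence λ₂ = -117.5554° + -7.0269° = -124.5823°.

latitude -61.7768°, longitude -124.5823°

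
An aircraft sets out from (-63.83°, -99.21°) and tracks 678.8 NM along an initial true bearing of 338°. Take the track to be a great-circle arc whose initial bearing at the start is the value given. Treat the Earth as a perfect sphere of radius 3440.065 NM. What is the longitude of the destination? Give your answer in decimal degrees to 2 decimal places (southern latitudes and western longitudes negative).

longitude -106.24°

Angular distance δ = d/R = 678.8 / 3440.065 = 0.197322 rad.
With φ₁ = -63.83° = -1.114044 rad and θ = 338° = 5.899213 rad:
Applying the spherical law of cosines for sides, sin φ₂ = sin φ₁ cos δ + cos φ₁ sin δ cos θ = -0.799907, so φ₂ = -53.12°.
Then Δλ = atan2(-0.032389, 0.262687) = -0.122681 rad, from sin θ sin δ cos φ₁ over cos δ − sin φ₁ sin φ₂.
Hence λ₂ = -99.21° + -7.03° = -106.24°.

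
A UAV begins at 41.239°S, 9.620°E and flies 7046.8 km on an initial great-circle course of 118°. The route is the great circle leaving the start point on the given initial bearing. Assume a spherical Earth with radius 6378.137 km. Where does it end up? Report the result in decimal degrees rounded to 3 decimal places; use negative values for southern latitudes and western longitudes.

latitude -37.702°, longitude 95.172°

δ = 7046.8/6378.137 = 1.104837 rad (63.3025°).
Start latitude φ₁ = -0.719756 rad; initial bearing θ = 2.059489 rad.
Applying the spherical law of cosines for sides, sin φ₂ = sin φ₁ cos δ + cos φ₁ sin δ cos θ = -0.611557, so φ₂ = -37.702°.
Then Δλ = atan2(0.593164, 0.046141) = 1.493165 rad, from sin θ sin δ cos φ₁ over cos δ − sin φ₁ sin φ₂.
λ₂ = 9.620° + 85.552° = 95.172°.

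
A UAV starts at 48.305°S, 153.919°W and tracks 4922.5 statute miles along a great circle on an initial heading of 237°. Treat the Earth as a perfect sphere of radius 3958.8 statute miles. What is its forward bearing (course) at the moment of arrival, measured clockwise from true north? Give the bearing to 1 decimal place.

final bearing 316.6°

Angular distance δ = d/R = 4922.5 / 3958.8 = 1.243432 rad.
Converting: φ₁ = -0.843081 rad, θ = 4.136430 rad.
Destination latitude: φ₂ = arcsin( sin φ₁ cos δ + cos φ₁ sin δ cos θ ) = arcsin(-0.583134) = -35.671°.
For the longitude increment, Δλ = atan2( sin θ sin δ cos φ₁, cos δ − sin φ₁ sin φ₂ ) = atan2(-0.528229, -0.113876) = -102.166°.
λ₂ = -153.919° + -102.166° = -256.085°, normalized to (−180°, 180°] → 103.915°.
The forward bearing on arrival equals the back-azimuth from the destination plus 180°.
Back-azimuth from P₂ (-35.7°, 103.9°) to P₁ (-48.3°, -153.9°), with Δλ' = λ₁ − λ₂ = -257.8°: atan2( sin Δλ' cos φ₁ , cos φ₂ sin φ₁ − sin φ₂ cos φ₁ cos Δλ' ) = 136.6°.
Final bearing = (136.6° + 180°) mod 360° = 316.6°.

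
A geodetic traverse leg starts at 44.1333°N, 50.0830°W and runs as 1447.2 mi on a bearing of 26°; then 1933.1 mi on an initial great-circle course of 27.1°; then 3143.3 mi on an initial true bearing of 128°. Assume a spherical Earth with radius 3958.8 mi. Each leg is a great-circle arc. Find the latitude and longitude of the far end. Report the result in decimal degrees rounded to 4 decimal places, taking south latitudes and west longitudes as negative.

Apply the spherical direct solution leg by leg, carrying full precision between legs.
Leg 1: from (44.1333°, -50.0830°), δ = 1447.2/3958.8 = 0.365565 rad, θ = 26° → φ = 61.7536°, λ = -30.7462°.
Leg 2: from (61.7536°, -30.7462°), δ = 1933.1/3958.8 = 0.488305 rad, θ = 27.1° → φ = 77.3207°, λ = 46.0707°.
Leg 3: from (77.3207°, 46.0707°), δ = 3143.3/3958.8 = 0.794003 rad, θ = 128° → φ = 35.9818°, λ = 90.0571°.

latitude 35.9818°, longitude 90.0571°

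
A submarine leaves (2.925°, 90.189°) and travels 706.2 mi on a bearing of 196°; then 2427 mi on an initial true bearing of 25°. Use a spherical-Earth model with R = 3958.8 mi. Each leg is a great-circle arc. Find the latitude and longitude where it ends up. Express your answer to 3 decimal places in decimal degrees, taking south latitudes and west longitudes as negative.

latitude 24.799°, longitude 102.902°

Apply the spherical direct solution leg by leg, carrying full precision between legs.
Leg 1: from (2.925°, 90.189°), δ = 706.2/3958.8 = 0.178387 rad, θ = 196° → φ = -6.899°, λ = 87.365°.
Leg 2: from (-6.899°, 87.365°), δ = 2427/3958.8 = 0.613065 rad, θ = 25° → φ = 24.799°, λ = 102.902°.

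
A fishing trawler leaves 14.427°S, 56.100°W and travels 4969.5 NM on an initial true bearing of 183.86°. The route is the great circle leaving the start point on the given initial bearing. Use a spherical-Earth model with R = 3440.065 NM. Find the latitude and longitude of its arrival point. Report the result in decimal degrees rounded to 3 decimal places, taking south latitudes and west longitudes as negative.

The arc subtends δ = 4969.5/3440.065 = 1.444595 rad at the centre.
With φ₁ = -14.427° = -0.251799 rad and θ = 183.86° = 3.208962 rad:
Applying the spherical law of cosines for sides, sin φ₂ = sin φ₁ cos δ + cos φ₁ sin δ cos θ = -0.989944, so φ₂ = -81.867°.
Then Δλ = atan2(-0.064677, -0.120774) = -2.649931 rad, from sin θ sin δ cos φ₁ over cos δ − sin φ₁ sin φ₂.
λ₂ = -56.100° + -151.830° = -207.930°, normalized to (−180°, 180°] → 152.070°.

latitude -81.867°, longitude 152.070°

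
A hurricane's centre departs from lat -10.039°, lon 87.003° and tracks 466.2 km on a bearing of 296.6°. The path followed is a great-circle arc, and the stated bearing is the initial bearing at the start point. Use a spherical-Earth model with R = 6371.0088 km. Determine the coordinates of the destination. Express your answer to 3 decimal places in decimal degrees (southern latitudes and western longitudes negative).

Central angle δ = d/R = 0.073175 rad.
With φ₁ = -10.039° = -0.175214 rad and θ = 296.6° = 5.176647 rad:
sin φ₂ = sin φ₁ cos δ + cos φ₁ sin δ cos θ = (-0.174318)(0.997324) + (0.984689)(0.073110)(0.447759) = -0.141618
φ₂ = asin(-0.141618) = -0.142095 rad = -8.141°.
Then Δλ = atan2(-0.064371, 0.972637) = -0.066085 rad, from sin θ sin δ cos φ₁ over cos δ − sin φ₁ sin φ₂.
Hence λ₂ = 87.003° + -3.786° = 83.217°.

latitude -8.141°, longitude 83.217°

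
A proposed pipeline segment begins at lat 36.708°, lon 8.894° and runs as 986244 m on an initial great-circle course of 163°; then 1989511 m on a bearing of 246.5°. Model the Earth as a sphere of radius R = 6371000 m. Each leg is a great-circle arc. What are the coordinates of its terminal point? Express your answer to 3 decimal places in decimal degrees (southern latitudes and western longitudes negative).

Apply the spherical direct solution leg by leg, carrying full precision between legs.
Leg 1: from (36.708°, 8.894°), δ = 986244/6371000 = 0.154802 rad, θ = 163° → φ = 28.189°, λ = 11.826°.
Leg 2: from (28.189°, 11.826°), δ = 1989511/6371000 = 0.312276 rad, θ = 246.5° → φ = 19.972°, λ = -5.618°.

latitude 19.972°, longitude -5.618°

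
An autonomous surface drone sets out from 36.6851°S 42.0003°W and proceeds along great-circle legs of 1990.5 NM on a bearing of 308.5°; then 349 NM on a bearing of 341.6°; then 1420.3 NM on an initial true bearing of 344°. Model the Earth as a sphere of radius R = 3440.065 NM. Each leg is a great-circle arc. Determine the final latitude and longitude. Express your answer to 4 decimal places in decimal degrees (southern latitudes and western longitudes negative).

Apply the spherical direct solution leg by leg, carrying full precision between legs.
Leg 1: from (-36.6851°, -42.0003°), δ = 1990.5/3440.065 = 0.578623 rad, θ = 308.5° → φ = -13.1300°, λ = -68.0707°.
Leg 2: from (-13.1300°, -68.0707°), δ = 349/3440.065 = 0.101452 rad, θ = 341.6° → φ = -7.6086°, λ = -69.9189°.
Leg 3: from (-7.6086°, -69.9189°), δ = 1420.3/3440.065 = 0.412870 rad, θ = 344° → φ = 15.1306°, λ = -76.4977°.

latitude 15.1306°, longitude -76.4977°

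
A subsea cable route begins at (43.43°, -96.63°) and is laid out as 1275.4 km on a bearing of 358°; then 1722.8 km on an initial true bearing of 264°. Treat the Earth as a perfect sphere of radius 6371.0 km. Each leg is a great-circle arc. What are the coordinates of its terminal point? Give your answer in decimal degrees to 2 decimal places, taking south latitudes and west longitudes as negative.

Apply the spherical direct solution leg by leg, carrying full precision between legs.
Leg 1: from (43.43°, -96.63°), δ = 1275.4/6371 = 0.200188 rad, θ = 358° → φ = 54.89°, λ = -97.32°.
Leg 2: from (54.89°, -97.32°), δ = 1722.8/6371 = 0.270413 rad, θ = 264° → φ = 50.56°, λ = -122.04°.

latitude 50.56°, longitude -122.04°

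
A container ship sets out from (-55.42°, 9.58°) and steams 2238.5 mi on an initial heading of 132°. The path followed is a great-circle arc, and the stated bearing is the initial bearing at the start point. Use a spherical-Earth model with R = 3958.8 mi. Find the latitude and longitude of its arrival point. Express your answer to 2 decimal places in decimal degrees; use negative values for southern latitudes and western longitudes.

Angular distance δ = d/R = 2238.5 / 3958.8 = 0.565449 rad.
Converting: φ₁ = -0.967261 rad, θ = 2.303835 rad.
Applying the spherical law of cosines for sides, sin φ₂ = sin φ₁ cos δ + cos φ₁ sin δ cos θ = -0.898659, so φ₂ = -63.98°.
For the longitude increment, Δλ = atan2( sin θ sin δ cos φ₁, cos δ − sin φ₁ sin φ₂ ) = atan2(0.225986, 0.104451) = 65.19°.
Hence λ₂ = 9.58° + 65.19° = 74.77°.

latitude -63.98°, longitude 74.77°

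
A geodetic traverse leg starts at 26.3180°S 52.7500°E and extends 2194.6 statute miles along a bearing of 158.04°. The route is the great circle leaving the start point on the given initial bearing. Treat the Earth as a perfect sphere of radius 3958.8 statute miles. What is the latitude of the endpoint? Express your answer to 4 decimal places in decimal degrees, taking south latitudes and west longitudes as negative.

The arc subtends δ = 2194.6/3958.8 = 0.554360 rad at the centre.
Converting: φ₁ = -0.459336 rad, θ = 2.758318 rad.
sin φ₂ = sin φ₁ cos δ + cos φ₁ sin δ cos θ = (-0.443353)(0.850238) + (0.896347)(0.526399)(-0.927445) = -0.814558
φ₂ = asin(-0.814558) = -0.951966 rad = -54.5436°.
Then Δλ = atan2(0.176448, 0.489101) = 0.346227 rad, from sin θ sin δ cos φ₁ over cos δ − sin φ₁ sin φ₂.
Hence λ₂ = 52.7500° + 19.8374° = 72.5874°.

latitude -54.5436°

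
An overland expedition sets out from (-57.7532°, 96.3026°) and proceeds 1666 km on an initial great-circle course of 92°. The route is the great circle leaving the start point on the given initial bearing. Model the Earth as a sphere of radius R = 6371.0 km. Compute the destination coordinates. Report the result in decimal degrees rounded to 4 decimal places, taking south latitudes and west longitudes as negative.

The arc subtends δ = 1666/6371 = 0.261497 rad at the centre.
With φ₁ = -57.7532° = -1.007983 rad and θ = 92° = 1.605703 rad:
Destination latitude: φ₂ = arcsin( sin φ₁ cos δ + cos φ₁ sin δ cos θ ) = arcsin(-0.821819) = -55.2673°.
For the longitude increment, Δλ = atan2( sin θ sin δ cos φ₁, cos δ − sin φ₁ sin φ₂ ) = atan2(0.137858, 0.270944) = 26.9672°.
λ₂ = λ₁ + Δλ = 123.2698°.

latitude -55.2673°, longitude 123.2698°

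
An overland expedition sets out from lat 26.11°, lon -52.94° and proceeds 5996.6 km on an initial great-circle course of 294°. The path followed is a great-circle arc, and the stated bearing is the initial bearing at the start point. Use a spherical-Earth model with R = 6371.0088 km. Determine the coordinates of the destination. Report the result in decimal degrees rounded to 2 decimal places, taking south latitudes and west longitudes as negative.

latitude 33.66°, longitude -115.46°

Central angle δ = d/R = 0.941232 rad.
With φ₁ = 26.11° = 0.455705 rad and θ = 294° = 5.131268 rad:
sin φ₂ = sin φ₁ cos δ + cos φ₁ sin δ cos θ = (0.440096)(0.588792) + (0.897951)(0.808284)(0.406737) = 0.554334
φ₂ = asin(0.554334) = 0.587563 rad = 33.66°.
Δλ = atan2( sin θ sin δ cos φ₁ , cos δ − sin φ₁ sin φ₂ ) = atan2(-0.663051, 0.344832) = -1.091223 rad = -62.52°.
Hence λ₂ = -52.94° + -62.52° = -115.46°.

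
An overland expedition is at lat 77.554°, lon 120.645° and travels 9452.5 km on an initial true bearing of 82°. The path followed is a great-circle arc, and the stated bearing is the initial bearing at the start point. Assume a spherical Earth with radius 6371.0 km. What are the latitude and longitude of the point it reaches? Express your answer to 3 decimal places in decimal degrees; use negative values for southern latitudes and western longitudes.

latitude 6.595°, longitude -142.612°

Central angle δ = d/R = 1.483676 rad.
Start latitude φ₁ = 1.353573 rad; initial bearing θ = 1.431170 rad.
Applying the spherical law of cosines for sides, sin φ₂ = sin φ₁ cos δ + cos φ₁ sin δ cos θ = 0.114846, so φ₂ = 6.595°.
For the longitude increment, Δλ = atan2( sin θ sin δ cos φ₁, cos δ − sin φ₁ sin φ₂ ) = atan2(0.212613, -0.025137) = 96.743°.
λ₂ = 120.645° + 96.743° = 217.388°, normalized to (−180°, 180°] → -142.612°.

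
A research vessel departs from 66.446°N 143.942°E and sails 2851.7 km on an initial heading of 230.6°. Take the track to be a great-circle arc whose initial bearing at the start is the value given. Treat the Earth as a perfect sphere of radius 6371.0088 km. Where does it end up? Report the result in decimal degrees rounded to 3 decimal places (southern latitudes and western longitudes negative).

latitude 45.774°, longitude 115.289°

δ = 2851.7/6371.0088 = 0.447606 rad (25.6459°).
Converting: φ₁ = 1.159701 rad, θ = 4.024729 rad.
sin φ₂ = sin φ₁ cos δ + cos φ₁ sin δ cos θ = (0.916684)(0.901486) + (0.399613)(0.432808)(-0.634731) = 0.716597
φ₂ = asin(0.716597) = 0.798911 rad = 45.774°.
Then Δλ = atan2(-0.133649, 0.244593) = -0.500086 rad, from sin θ sin δ cos φ₁ over cos δ − sin φ₁ sin φ₂.
λ₂ = λ₁ + Δλ = 115.289°.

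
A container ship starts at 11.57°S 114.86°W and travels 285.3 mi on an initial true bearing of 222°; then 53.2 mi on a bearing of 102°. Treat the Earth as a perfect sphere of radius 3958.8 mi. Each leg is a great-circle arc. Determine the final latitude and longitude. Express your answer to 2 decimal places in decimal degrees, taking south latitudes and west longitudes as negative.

latitude -14.78°, longitude -116.94°

Apply the spherical direct solution leg by leg, carrying full precision between legs.
Leg 1: from (-11.57°, -114.86°), δ = 285.3/3958.8 = 0.072067 rad, θ = 222° → φ = -14.62°, λ = -117.71°.
Leg 2: from (-14.62°, -117.71°), δ = 53.2/3958.8 = 0.013438 rad, θ = 102° → φ = -14.78°, λ = -116.94°.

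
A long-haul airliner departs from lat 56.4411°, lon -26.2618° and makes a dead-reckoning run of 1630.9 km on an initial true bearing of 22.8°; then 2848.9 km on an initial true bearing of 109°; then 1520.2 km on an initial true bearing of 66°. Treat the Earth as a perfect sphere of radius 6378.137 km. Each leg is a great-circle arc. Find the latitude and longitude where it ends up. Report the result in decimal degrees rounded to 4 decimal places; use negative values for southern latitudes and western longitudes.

latitude 56.0516°, longitude 54.6735°

Apply the spherical direct solution leg by leg, carrying full precision between legs.
Leg 1: from (56.4411°, -26.2618°), δ = 1630.9/6378.137 = 0.255702 rad, θ = 22.8° → φ = 69.2465°, λ = -10.2045°.
Leg 2: from (69.2465°, -10.2045°), δ = 2848.9/6378.137 = 0.446666 rad, θ = 109° → φ = 52.5175°, λ = 31.9539°.
Leg 3: from (52.5175°, 31.9539°), δ = 1520.2/6378.137 = 0.238345 rad, θ = 66° → φ = 56.0516°, λ = 54.6735°.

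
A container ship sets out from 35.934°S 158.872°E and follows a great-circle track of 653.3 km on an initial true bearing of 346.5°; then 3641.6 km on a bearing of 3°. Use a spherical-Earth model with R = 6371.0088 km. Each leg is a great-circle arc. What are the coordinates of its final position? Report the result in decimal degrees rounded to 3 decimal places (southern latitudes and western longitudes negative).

Apply the spherical direct solution leg by leg, carrying full precision between legs.
Leg 1: from (-35.934°, 158.872°), δ = 653.3/6371.0088 = 0.102543 rad, θ = 346.5° → φ = -30.210°, λ = 157.287°.
Leg 2: from (-30.210°, 157.287°), δ = 3641.6/6371.0088 = 0.571589 rad, θ = 3° → φ = 2.502°, λ = 158.911°.

latitude 2.502°, longitude 158.911°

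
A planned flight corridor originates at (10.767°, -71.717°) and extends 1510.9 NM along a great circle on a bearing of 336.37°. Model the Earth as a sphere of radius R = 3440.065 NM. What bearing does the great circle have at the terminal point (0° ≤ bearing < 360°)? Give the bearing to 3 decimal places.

final bearing 331.825°

Angular distance δ = d/R = 1510.9 / 3440.065 = 0.439207 rad.
Start latitude φ₁ = 0.187920 rad; initial bearing θ = 5.870764 rad.
Applying the spherical law of cosines for sides, sin φ₂ = sin φ₁ cos δ + cos φ₁ sin δ cos θ = 0.551795, so φ₂ = 33.490°.
Then Δλ = atan2(-0.167440, 0.802005) = -0.205821 rad, from sin θ sin δ cos φ₁ over cos δ − sin φ₁ sin φ₂.
Hence λ₂ = -71.717° + -11.793° = -83.510°.
The forward bearing on arrival equals the back-azimuth from the destination plus 180°.
Back-azimuth from P₂ (33.490°, -83.510°) to P₁ (10.767°, -71.717°), with Δλ' = λ₁ − λ₂ = 11.793°: atan2( sin Δλ' cos φ₁ , cos φ₂ sin φ₁ − sin φ₂ cos φ₁ cos Δλ' ) = 151.825°.
Final bearing = (151.825° + 180°) mod 360° = 331.825°.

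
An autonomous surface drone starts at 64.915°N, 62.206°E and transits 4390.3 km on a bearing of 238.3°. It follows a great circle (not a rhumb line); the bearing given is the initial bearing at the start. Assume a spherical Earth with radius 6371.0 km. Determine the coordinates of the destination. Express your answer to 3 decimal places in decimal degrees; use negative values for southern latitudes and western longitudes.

Angular distance δ = d/R = 4390.3 / 6371 = 0.689107 rad.
Converting: φ₁ = 1.132980 rad, θ = 4.159120 rad.
Destination latitude: φ₂ = arcsin( sin φ₁ cos δ + cos φ₁ sin δ cos θ ) = arcsin(0.557362) = 33.874°.
Then Δλ = atan2(-0.229358, 0.267023) = -0.709665 rad, from sin θ sin δ cos φ₁ over cos δ − sin φ₁ sin φ₂.
Hence λ₂ = 62.206° + -40.661° = 21.545°.

latitude 33.874°, longitude 21.545°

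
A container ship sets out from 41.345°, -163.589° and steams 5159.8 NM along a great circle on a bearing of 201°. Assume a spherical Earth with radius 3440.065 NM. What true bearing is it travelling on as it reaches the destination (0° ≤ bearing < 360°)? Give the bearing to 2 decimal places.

final bearing 200.79°

The arc subtends δ = 5159.8/3440.065 = 1.499914 rad at the centre.
Converting: φ₁ = 0.721606 rad, θ = 3.508112 rad.
Applying the spherical law of cosines for sides, sin φ₂ = sin φ₁ cos δ + cos φ₁ sin δ cos θ = -0.652336, so φ₂ = -40.718°.
For the longitude increment, Δλ = atan2( sin θ sin δ cos φ₁, cos δ − sin φ₁ sin φ₂ ) = atan2(-0.268368, 0.501751) = -28.141°.
λ₂ = -163.589° + -28.141° = -191.730°, normalized to (−180°, 180°] → 168.270°.
The forward bearing on arrival equals the back-azimuth from the destination plus 180°.
Back-azimuth from P₂ (-40.72°, 168.27°) to P₁ (41.34°, -163.59°), with Δλ' = λ₁ − λ₂ = -331.86°: atan2( sin Δλ' cos φ₁ , cos φ₂ sin φ₁ − sin φ₂ cos φ₁ cos Δλ' ) = 20.79°.
Final bearing = (20.79° + 180°) mod 360° = 200.79°.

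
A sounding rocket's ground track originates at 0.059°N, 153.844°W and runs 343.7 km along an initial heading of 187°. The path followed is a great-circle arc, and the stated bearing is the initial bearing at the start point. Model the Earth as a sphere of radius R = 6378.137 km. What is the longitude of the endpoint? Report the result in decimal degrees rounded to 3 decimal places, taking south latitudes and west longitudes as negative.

Angular distance δ = d/R = 343.7 / 6378.137 = 0.053887 rad.
With φ₁ = 0.059° = 0.001030 rad and θ = 187° = 3.263766 rad:
Destination latitude: φ₂ = arcsin( sin φ₁ cos δ + cos φ₁ sin δ cos θ ) = arcsin(-0.052431) = -3.005°.
For the longitude increment, Δλ = atan2( sin θ sin δ cos φ₁, cos δ − sin φ₁ sin φ₂ ) = atan2(-0.006564, 0.998602) = -0.377°.
Hence λ₂ = -153.844° + -0.377° = -154.221°.

longitude -154.221°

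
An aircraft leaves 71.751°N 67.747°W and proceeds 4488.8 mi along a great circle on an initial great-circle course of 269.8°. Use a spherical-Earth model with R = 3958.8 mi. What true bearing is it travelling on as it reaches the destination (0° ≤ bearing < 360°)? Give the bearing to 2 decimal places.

The arc subtends δ = 4488.8/3958.8 = 1.133879 rad at the centre.
Start latitude φ₁ = 1.252291 rad; initial bearing θ = 4.708898 rad.
Applying the spherical law of cosines for sides, sin φ₂ = sin φ₁ cos δ + cos φ₁ sin δ cos θ = 0.400876, so φ₂ = 23.633°.
Δλ = atan2( sin θ sin δ cos φ₁ , cos δ − sin φ₁ sin φ₂ ) = atan2(-0.283729, 0.042435) = -1.422335 rad = -81.494°.
λ₂ = -67.747° + -81.494° = -149.241°.
The forward bearing on arrival equals the back-azimuth from the destination plus 180°.
Back-azimuth from P₂ (23.63°, -149.24°) to P₁ (71.75°, -67.75°), with Δλ' = λ₁ − λ₂ = 81.49°: atan2( sin Δλ' cos φ₁ , cos φ₂ sin φ₁ − sin φ₂ cos φ₁ cos Δλ' ) = 19.99°.
Final bearing = (19.99° + 180°) mod 360° = 199.99°.

final bearing 199.99°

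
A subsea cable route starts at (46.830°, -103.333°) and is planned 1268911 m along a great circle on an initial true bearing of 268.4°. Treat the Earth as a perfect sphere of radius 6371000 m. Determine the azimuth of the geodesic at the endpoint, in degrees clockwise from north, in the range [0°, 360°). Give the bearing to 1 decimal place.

Angular distance δ = d/R = 1268911 / 6371000 = 0.199170 rad.
With φ₁ = 46.830° = 0.817338 rad and θ = 268.4° = 4.684464 rad:
Applying the spherical law of cosines for sides, sin φ₂ = sin φ₁ cos δ + cos φ₁ sin δ cos θ = 0.711129, so φ₂ = 45.327°.
For the longitude increment, Δλ = atan2( sin θ sin δ cos φ₁, cos δ − sin φ₁ sin φ₂ ) = atan2(-0.135313, 0.461585) = -16.338°.
λ₂ = λ₁ + Δλ = -119.671°.
The forward bearing on arrival equals the back-azimuth from the destination plus 180°.
Back-azimuth from P₂ (45.3°, -119.7°) to P₁ (46.8°, -103.3°), with Δλ' = λ₁ − λ₂ = 16.3°: atan2( sin Δλ' cos φ₁ , cos φ₂ sin φ₁ − sin φ₂ cos φ₁ cos Δλ' ) = 76.6°.
Final bearing = (76.6° + 180°) mod 360° = 256.6°.

final bearing 256.6°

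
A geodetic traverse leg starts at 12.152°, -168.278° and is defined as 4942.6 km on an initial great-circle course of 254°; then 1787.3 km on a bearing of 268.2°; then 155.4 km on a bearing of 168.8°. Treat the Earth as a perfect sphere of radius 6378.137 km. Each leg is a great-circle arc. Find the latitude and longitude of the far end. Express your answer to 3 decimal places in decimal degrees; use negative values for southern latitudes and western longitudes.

Apply the spherical direct solution leg by leg, carrying full precision between legs.
Leg 1: from (12.152°, -168.278°), δ = 4942.6/6378.137 = 0.774928 rad, θ = 254° → φ = -2.185°, λ = 149.419°.
Leg 2: from (-2.185°, 149.419°), δ = 1787.3/6378.137 = 0.280223 rad, θ = 268.2° → φ = -2.598°, λ = 133.355°.
Leg 3: from (-2.598°, 133.355°), δ = 155.4/6378.137 = 0.024364 rad, θ = 168.8° → φ = -3.967°, λ = 133.626°.

latitude -3.967°, longitude 133.626°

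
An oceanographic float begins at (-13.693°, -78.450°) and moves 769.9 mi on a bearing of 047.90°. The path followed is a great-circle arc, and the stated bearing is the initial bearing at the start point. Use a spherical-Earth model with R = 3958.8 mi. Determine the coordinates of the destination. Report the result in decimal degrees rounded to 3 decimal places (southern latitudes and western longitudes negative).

δ = 769.9/3958.8 = 0.194478 rad (11.1428°).
Converting: φ₁ = -0.238988 rad, θ = 0.836013 rad.
Applying the spherical law of cosines for sides, sin φ₂ = sin φ₁ cos δ + cos φ₁ sin δ cos θ = -0.106376, so φ₂ = -6.106°.
Δλ = atan2( sin θ sin δ cos φ₁ , cos δ − sin φ₁ sin φ₂ ) = atan2(0.139315, 0.955967) = 0.144713 rad = 8.291°.
λ₂ = -78.450° + 8.291° = -70.159°.

latitude -6.106°, longitude -70.159°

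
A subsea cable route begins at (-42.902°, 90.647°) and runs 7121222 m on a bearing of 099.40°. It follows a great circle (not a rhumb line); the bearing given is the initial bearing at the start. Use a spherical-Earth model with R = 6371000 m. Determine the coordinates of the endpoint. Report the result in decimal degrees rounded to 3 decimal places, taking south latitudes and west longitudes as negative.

latitude -23.925°, longitude 166.678°

Central angle δ = d/R = 1.117756 rad.
Start latitude φ₁ = -0.748781 rad; initial bearing θ = 1.734857 rad.
sin φ₂ = sin φ₁ cos δ + cos φ₁ sin δ cos θ = (-0.680746)(0.437701) + (0.732519)(0.899120)(-0.163326) = -0.405534
φ₂ = asin(-0.405534) = -0.417563 rad = -23.925°.
For the longitude increment, Δλ = atan2( sin θ sin δ cos φ₁, cos δ − sin φ₁ sin φ₂ ) = atan2(0.649779, 0.161636) = 76.031°.
λ₂ = λ₁ + Δλ = 166.678°.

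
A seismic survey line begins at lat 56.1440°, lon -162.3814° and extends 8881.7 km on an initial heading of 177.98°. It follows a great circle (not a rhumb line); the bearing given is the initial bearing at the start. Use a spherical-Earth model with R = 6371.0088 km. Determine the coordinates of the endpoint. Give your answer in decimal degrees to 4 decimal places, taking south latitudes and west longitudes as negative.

The arc subtends δ = 8881.7/6371.0088 = 1.394081 rad at the centre.
Converting: φ₁ = 0.979898 rad, θ = 3.106337 rad.
Destination latitude: φ₂ = arcsin( sin φ₁ cos δ + cos φ₁ sin δ cos θ ) = arcsin(-0.402101) = -23.7096°.
Then Δλ = atan2(0.019331, 0.509719) = 0.037907 rad, from sin θ sin δ cos φ₁ over cos δ − sin φ₁ sin φ₂.
λ₂ = λ₁ + Δλ = -160.2095°.

latitude -23.7096°, longitude -160.2095°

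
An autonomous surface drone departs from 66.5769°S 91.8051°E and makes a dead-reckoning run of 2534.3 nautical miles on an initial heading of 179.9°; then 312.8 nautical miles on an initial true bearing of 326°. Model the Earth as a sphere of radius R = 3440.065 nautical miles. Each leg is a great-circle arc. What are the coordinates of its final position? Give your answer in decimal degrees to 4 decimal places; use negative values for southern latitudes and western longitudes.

latitude -66.7177°, longitude -95.7843°

Apply the spherical direct solution leg by leg, carrying full precision between legs.
Leg 1: from (-66.5769°, 91.8051°), δ = 2534.3/3440.065 = 0.736701 rad, θ = 179.9° → φ = -71.2132°, λ = -88.4035°.
Leg 2: from (-71.2132°, -88.4035°), δ = 312.8/3440.065 = 0.090929 rad, θ = 326° → φ = -66.7177°, λ = -95.7843°.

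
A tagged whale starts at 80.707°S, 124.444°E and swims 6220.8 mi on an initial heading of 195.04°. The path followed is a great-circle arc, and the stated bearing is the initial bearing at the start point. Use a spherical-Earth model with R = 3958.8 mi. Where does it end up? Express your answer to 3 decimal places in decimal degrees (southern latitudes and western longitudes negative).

latitude -8.938°, longitude -40.327°

Central angle δ = d/R = 1.571385 rad.
Start latitude φ₁ = -1.408603 rad; initial bearing θ = 3.404090 rad.
sin φ₂ = sin φ₁ cos δ + cos φ₁ sin δ cos θ = (-0.986875)(-0.000589) + (0.161483)(1.000000)(-0.965745) = -0.155370
φ₂ = asin(-0.155370) = -0.156002 rad = -8.938°.
For the longitude increment, Δλ = atan2( sin θ sin δ cos φ₁, cos δ − sin φ₁ sin φ₂ ) = atan2(-0.041904, -0.153920) = -164.771°.
Hence λ₂ = 124.444° + -164.771° = -40.327°.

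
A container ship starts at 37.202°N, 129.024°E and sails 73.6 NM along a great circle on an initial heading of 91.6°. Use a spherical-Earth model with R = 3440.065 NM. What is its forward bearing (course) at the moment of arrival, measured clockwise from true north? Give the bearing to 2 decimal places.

δ = 73.6/3440.065 = 0.021395 rad (1.2258°).
Converting: φ₁ = 0.649297 rad, θ = 1.598722 rad.
Applying the spherical law of cosines for sides, sin φ₂ = sin φ₁ cos δ + cos φ₁ sin δ cos θ = 0.604013, so φ₂ = 37.158°.
Δλ = atan2( sin θ sin δ cos φ₁ , cos δ − sin φ₁ sin φ₂ ) = atan2(0.017033, 0.634569) = 0.026836 rad = 1.538°.
λ₂ = 129.024° + 1.538° = 130.562°.
The forward bearing on arrival equals the back-azimuth from the destination plus 180°.
Back-azimuth from P₂ (37.16°, 130.56°) to P₁ (37.20°, 129.02°), with Δλ' = λ₁ − λ₂ = -1.54°: atan2( sin Δλ' cos φ₁ , cos φ₂ sin φ₁ − sin φ₂ cos φ₁ cos Δλ' ) = 272.53°.
Final bearing = (272.53° + 180°) mod 360° = 92.53°.

final bearing 92.53°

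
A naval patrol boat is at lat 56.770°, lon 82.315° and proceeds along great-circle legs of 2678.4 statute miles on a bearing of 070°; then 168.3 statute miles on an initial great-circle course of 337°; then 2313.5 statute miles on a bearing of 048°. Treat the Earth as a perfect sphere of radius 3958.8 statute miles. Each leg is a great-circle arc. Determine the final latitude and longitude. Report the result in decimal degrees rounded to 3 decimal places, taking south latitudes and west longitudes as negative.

latitude 62.449°, longitude -149.696°

Apply the spherical direct solution leg by leg, carrying full precision between legs.
Leg 1: from (56.770°, 82.315°), δ = 2678.4/3958.8 = 0.676569 rad, θ = 70° → φ = 50.316°, λ = 149.446°.
Leg 2: from (50.316°, 149.446°), δ = 168.3/3958.8 = 0.042513 rad, θ = 337° → φ = 52.548°, λ = 147.881°.
Leg 3: from (52.548°, 147.881°), δ = 2313.5/3958.8 = 0.584394 rad, θ = 48° → φ = 62.449°, λ = -149.696°.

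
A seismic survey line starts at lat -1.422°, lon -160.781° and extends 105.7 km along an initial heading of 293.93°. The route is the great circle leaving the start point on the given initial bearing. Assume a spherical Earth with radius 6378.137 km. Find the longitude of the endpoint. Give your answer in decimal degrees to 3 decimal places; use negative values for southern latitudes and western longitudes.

Angular distance δ = d/R = 105.7 / 6378.137 = 0.016572 rad.
Start latitude φ₁ = -0.024819 rad; initial bearing θ = 5.130046 rad.
Destination latitude: φ₂ = arcsin( sin φ₁ cos δ + cos φ₁ sin δ cos θ ) = arcsin(-0.018093) = -1.037°.
Then Δλ = atan2(-0.015142, 0.999414) = -0.015150 rad, from sin θ sin δ cos φ₁ over cos δ − sin φ₁ sin φ₂.
λ₂ = λ₁ + Δλ = -161.649°.

longitude -161.649°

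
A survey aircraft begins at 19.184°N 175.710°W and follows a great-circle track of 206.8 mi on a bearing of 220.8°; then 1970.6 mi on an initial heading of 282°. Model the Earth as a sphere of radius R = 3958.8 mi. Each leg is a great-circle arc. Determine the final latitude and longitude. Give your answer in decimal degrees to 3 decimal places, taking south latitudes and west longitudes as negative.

Apply the spherical direct solution leg by leg, carrying full precision between legs.
Leg 1: from (19.184°, -175.710°), δ = 206.8/3958.8 = 0.052238 rad, θ = 220.8° → φ = 16.907°, λ = -177.754°.
Leg 2: from (16.907°, -177.754°), δ = 1970.6/3958.8 = 0.497777 rad, θ = 282° → φ = 20.519°, λ = 152.334°.

latitude 20.519°, longitude 152.334°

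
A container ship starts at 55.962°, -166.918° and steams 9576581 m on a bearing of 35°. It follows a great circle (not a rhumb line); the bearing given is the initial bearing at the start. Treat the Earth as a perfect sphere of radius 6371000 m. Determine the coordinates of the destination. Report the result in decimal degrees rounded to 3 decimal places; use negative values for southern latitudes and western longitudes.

latitude 30.896°, longitude -28.746°

Angular distance δ = d/R = 9576581 / 6371000 = 1.503152 rad.
With φ₁ = 55.962° = 0.976721 rad and θ = 35° = 0.610865 rad:
sin φ₂ = sin φ₁ cos δ + cos φ₁ sin δ cos θ = (0.828667)(0.067593) + (0.559743)(0.997713)(0.819152) = 0.513478
φ₂ = asin(0.513478) = 0.539233 rad = 30.896°.
Δλ = atan2( sin θ sin δ cos φ₁ , cos δ − sin φ₁ sin φ₂ ) = atan2(0.320321, -0.357909) = 2.411559 rad = 138.172°.
λ₂ = λ₁ + Δλ = -28.746°.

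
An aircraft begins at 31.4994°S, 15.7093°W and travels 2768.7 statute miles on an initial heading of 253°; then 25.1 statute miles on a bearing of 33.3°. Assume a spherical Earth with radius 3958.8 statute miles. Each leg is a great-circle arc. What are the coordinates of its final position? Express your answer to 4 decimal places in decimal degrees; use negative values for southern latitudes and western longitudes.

latitude -33.7733°, longitude -63.4776°

Apply the spherical direct solution leg by leg, carrying full precision between legs.
Leg 1: from (-31.4994°, -15.7093°), δ = 2768.7/3958.8 = 0.699379 rad, θ = 253° → φ = -34.0772°, λ = -63.7175°.
Leg 2: from (-34.0772°, -63.7175°), δ = 25.1/3958.8 = 0.006340 rad, θ = 33.3° → φ = -33.7733°, λ = -63.4776°.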